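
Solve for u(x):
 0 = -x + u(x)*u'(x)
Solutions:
 u(x) = -sqrt(C1 + x^2)
 u(x) = sqrt(C1 + x^2)


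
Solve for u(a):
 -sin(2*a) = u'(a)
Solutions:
 u(a) = C1 + cos(2*a)/2


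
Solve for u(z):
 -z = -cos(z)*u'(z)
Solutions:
 u(z) = C1 + Integral(z/cos(z), z)


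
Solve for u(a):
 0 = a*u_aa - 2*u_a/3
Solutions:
 u(a) = C1 + C2*a^(5/3)


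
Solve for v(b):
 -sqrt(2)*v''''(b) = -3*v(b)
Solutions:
 v(b) = C1*exp(-2^(7/8)*3^(1/4)*b/2) + C2*exp(2^(7/8)*3^(1/4)*b/2) + C3*sin(2^(7/8)*3^(1/4)*b/2) + C4*cos(2^(7/8)*3^(1/4)*b/2)


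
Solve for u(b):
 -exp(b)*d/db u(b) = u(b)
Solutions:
 u(b) = C1*exp(exp(-b))


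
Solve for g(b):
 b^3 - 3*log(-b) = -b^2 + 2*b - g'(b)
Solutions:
 g(b) = C1 - b^4/4 - b^3/3 + b^2 + 3*b*log(-b) - 3*b


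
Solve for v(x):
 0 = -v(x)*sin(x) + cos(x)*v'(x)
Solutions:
 v(x) = C1/cos(x)


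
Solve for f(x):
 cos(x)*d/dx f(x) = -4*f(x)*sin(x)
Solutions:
 f(x) = C1*cos(x)^4


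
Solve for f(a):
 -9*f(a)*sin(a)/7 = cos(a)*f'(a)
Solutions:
 f(a) = C1*cos(a)^(9/7)


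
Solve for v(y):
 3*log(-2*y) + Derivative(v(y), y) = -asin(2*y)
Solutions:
 v(y) = C1 - 3*y*log(-y) - y*asin(2*y) - 3*y*log(2) + 3*y - sqrt(1 - 4*y^2)/2


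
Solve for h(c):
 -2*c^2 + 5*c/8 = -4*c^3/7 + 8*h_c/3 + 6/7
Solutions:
 h(c) = C1 + 3*c^4/56 - c^3/4 + 15*c^2/128 - 9*c/28


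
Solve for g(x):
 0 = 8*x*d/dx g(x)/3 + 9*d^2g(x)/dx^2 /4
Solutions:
 g(x) = C1 + C2*erf(4*sqrt(3)*x/9)


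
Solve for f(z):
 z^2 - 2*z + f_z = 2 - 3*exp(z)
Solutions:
 f(z) = C1 - z^3/3 + z^2 + 2*z - 3*exp(z)


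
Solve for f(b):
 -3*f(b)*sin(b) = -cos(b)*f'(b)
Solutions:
 f(b) = C1/cos(b)^3


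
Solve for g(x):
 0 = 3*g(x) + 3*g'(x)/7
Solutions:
 g(x) = C1*exp(-7*x)


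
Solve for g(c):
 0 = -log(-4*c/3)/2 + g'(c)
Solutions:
 g(c) = C1 + c*log(-c)/2 + c*(-log(3)/2 - 1/2 + log(2))


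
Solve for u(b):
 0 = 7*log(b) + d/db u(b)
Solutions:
 u(b) = C1 - 7*b*log(b) + 7*b


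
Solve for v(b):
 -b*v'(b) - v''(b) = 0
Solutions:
 v(b) = C1 + C2*erf(sqrt(2)*b/2)


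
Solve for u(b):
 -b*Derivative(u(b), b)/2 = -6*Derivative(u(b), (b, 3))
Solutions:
 u(b) = C1 + Integral(C2*airyai(18^(1/3)*b/6) + C3*airybi(18^(1/3)*b/6), b)


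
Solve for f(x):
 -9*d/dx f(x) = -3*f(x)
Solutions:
 f(x) = C1*exp(x/3)


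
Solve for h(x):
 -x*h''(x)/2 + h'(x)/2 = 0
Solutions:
 h(x) = C1 + C2*x^2


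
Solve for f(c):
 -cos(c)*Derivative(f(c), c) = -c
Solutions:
 f(c) = C1 + Integral(c/cos(c), c)


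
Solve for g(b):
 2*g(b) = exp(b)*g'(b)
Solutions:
 g(b) = C1*exp(-2*exp(-b))


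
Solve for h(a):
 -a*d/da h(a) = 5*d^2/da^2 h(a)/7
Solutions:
 h(a) = C1 + C2*erf(sqrt(70)*a/10)


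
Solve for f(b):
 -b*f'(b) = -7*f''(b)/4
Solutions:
 f(b) = C1 + C2*erfi(sqrt(14)*b/7)


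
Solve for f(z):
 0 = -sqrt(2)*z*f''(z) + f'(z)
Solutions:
 f(z) = C1 + C2*z^(sqrt(2)/2 + 1)


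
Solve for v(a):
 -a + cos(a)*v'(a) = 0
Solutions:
 v(a) = C1 + Integral(a/cos(a), a)


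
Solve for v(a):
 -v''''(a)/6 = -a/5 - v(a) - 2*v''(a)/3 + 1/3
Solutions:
 v(a) = C1*exp(-a*sqrt(2 + sqrt(10))) + C2*exp(a*sqrt(2 + sqrt(10))) + C3*sin(a*sqrt(-2 + sqrt(10))) + C4*cos(a*sqrt(-2 + sqrt(10))) - a/5 + 1/3


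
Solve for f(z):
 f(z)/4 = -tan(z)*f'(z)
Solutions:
 f(z) = C1/sin(z)^(1/4)


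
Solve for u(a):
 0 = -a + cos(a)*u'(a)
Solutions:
 u(a) = C1 + Integral(a/cos(a), a)


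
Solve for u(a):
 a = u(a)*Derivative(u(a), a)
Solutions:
 u(a) = -sqrt(C1 + a^2)
 u(a) = sqrt(C1 + a^2)


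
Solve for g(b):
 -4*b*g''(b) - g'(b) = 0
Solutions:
 g(b) = C1 + C2*b^(3/4)


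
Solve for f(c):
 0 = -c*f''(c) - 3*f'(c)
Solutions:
 f(c) = C1 + C2/c^2


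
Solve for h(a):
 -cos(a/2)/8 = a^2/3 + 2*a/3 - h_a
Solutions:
 h(a) = C1 + a^3/9 + a^2/3 + sin(a/2)/4


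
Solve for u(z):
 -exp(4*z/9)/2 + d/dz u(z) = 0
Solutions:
 u(z) = C1 + 9*exp(4*z/9)/8


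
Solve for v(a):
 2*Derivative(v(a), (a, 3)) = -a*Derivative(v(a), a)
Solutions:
 v(a) = C1 + Integral(C2*airyai(-2^(2/3)*a/2) + C3*airybi(-2^(2/3)*a/2), a)


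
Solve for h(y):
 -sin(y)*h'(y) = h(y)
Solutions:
 h(y) = C1*sqrt(cos(y) + 1)/sqrt(cos(y) - 1)


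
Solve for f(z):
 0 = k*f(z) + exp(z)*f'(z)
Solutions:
 f(z) = C1*exp(k*exp(-z))


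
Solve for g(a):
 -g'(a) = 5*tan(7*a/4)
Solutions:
 g(a) = C1 + 20*log(cos(7*a/4))/7


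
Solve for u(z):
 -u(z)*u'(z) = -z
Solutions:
 u(z) = -sqrt(C1 + z^2)
 u(z) = sqrt(C1 + z^2)


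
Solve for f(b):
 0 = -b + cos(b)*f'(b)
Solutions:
 f(b) = C1 + Integral(b/cos(b), b)


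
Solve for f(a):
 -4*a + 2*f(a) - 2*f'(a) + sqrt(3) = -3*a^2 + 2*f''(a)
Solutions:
 f(a) = C1*exp(a*(-1 + sqrt(5))/2) + C2*exp(-a*(1 + sqrt(5))/2) - 3*a^2/2 - a - 4 - sqrt(3)/2


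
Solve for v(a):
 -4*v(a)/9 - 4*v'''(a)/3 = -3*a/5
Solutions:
 v(a) = C3*exp(-3^(2/3)*a/3) + 27*a/20 + (C1*sin(3^(1/6)*a/2) + C2*cos(3^(1/6)*a/2))*exp(3^(2/3)*a/6)


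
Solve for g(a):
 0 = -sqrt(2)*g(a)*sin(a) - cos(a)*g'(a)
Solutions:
 g(a) = C1*cos(a)^(sqrt(2))


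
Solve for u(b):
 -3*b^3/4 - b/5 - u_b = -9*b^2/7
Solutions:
 u(b) = C1 - 3*b^4/16 + 3*b^3/7 - b^2/10


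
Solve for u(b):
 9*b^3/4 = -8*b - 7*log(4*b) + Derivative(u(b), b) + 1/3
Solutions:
 u(b) = C1 + 9*b^4/16 + 4*b^2 + 7*b*log(b) - 22*b/3 + 14*b*log(2)


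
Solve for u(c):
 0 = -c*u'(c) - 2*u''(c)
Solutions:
 u(c) = C1 + C2*erf(c/2)


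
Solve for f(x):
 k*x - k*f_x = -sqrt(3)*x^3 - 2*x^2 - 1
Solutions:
 f(x) = C1 + x^2/2 + sqrt(3)*x^4/(4*k) + 2*x^3/(3*k) + x/k


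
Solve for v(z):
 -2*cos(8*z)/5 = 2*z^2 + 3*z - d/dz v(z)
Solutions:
 v(z) = C1 + 2*z^3/3 + 3*z^2/2 + sin(8*z)/20


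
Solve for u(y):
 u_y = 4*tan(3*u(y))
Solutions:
 u(y) = -asin(C1*exp(12*y))/3 + pi/3
 u(y) = asin(C1*exp(12*y))/3


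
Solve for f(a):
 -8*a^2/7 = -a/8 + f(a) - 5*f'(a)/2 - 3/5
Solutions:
 f(a) = C1*exp(2*a/5) - 8*a^2/7 - 313*a/56 - 7489/560


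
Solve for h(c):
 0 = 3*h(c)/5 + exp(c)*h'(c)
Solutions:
 h(c) = C1*exp(3*exp(-c)/5)


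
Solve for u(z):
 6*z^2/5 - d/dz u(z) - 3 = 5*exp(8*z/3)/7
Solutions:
 u(z) = C1 + 2*z^3/5 - 3*z - 15*exp(8*z/3)/56


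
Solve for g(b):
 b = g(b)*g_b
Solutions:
 g(b) = -sqrt(C1 + b^2)
 g(b) = sqrt(C1 + b^2)


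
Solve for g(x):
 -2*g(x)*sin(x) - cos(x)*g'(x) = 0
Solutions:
 g(x) = C1*cos(x)^2


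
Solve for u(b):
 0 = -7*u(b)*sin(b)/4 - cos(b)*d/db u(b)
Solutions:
 u(b) = C1*cos(b)^(7/4)


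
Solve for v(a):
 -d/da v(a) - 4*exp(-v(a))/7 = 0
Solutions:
 v(a) = log(C1 - 4*a/7)


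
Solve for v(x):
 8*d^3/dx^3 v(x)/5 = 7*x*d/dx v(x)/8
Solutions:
 v(x) = C1 + Integral(C2*airyai(35^(1/3)*x/4) + C3*airybi(35^(1/3)*x/4), x)


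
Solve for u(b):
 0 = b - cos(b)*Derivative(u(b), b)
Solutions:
 u(b) = C1 + Integral(b/cos(b), b)


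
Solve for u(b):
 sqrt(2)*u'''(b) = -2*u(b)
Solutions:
 u(b) = C3*exp(-2^(1/6)*b) + (C1*sin(2^(1/6)*sqrt(3)*b/2) + C2*cos(2^(1/6)*sqrt(3)*b/2))*exp(2^(1/6)*b/2)


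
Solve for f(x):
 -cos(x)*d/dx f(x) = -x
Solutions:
 f(x) = C1 + Integral(x/cos(x), x)


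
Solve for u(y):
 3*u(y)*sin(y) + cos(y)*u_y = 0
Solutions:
 u(y) = C1*cos(y)^3


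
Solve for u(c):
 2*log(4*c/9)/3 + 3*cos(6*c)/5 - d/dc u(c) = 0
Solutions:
 u(c) = C1 + 2*c*log(c)/3 - 4*c*log(3)/3 - 2*c/3 + 4*c*log(2)/3 + sin(6*c)/10


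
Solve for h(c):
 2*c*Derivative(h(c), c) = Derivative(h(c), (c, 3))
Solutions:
 h(c) = C1 + Integral(C2*airyai(2^(1/3)*c) + C3*airybi(2^(1/3)*c), c)


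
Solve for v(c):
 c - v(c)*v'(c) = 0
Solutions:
 v(c) = -sqrt(C1 + c^2)
 v(c) = sqrt(C1 + c^2)


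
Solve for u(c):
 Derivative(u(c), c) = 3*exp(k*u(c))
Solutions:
 u(c) = Piecewise((log(-1/(C1*k + 3*c*k))/k, Ne(k, 0)), (nan, True))
 u(c) = Piecewise((C1 + 3*c, Eq(k, 0)), (nan, True))


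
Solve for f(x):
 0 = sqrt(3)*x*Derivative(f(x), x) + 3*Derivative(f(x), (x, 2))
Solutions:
 f(x) = C1 + C2*erf(sqrt(2)*3^(3/4)*x/6)


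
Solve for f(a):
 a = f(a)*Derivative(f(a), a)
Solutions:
 f(a) = -sqrt(C1 + a^2)
 f(a) = sqrt(C1 + a^2)


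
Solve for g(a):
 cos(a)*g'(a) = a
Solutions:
 g(a) = C1 + Integral(a/cos(a), a)


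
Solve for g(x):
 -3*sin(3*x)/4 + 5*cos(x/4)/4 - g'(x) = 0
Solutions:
 g(x) = C1 + 5*sin(x/4) + cos(3*x)/4


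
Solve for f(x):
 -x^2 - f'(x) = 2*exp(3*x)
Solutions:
 f(x) = C1 - x^3/3 - 2*exp(3*x)/3


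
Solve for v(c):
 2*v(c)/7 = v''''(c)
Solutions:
 v(c) = C1*exp(-2^(1/4)*7^(3/4)*c/7) + C2*exp(2^(1/4)*7^(3/4)*c/7) + C3*sin(2^(1/4)*7^(3/4)*c/7) + C4*cos(2^(1/4)*7^(3/4)*c/7)


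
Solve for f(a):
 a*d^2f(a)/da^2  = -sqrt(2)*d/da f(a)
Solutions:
 f(a) = C1 + C2*a^(1 - sqrt(2))


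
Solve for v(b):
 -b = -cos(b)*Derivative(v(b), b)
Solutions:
 v(b) = C1 + Integral(b/cos(b), b)


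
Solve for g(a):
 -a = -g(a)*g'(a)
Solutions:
 g(a) = -sqrt(C1 + a^2)
 g(a) = sqrt(C1 + a^2)


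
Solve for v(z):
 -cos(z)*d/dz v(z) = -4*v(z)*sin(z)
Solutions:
 v(z) = C1/cos(z)^4


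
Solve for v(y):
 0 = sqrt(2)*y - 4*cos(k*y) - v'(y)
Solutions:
 v(y) = C1 + sqrt(2)*y^2/2 - 4*sin(k*y)/k


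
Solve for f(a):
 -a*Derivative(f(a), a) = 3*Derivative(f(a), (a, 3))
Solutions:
 f(a) = C1 + Integral(C2*airyai(-3^(2/3)*a/3) + C3*airybi(-3^(2/3)*a/3), a)


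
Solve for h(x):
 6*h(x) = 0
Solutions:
 h(x) = 0


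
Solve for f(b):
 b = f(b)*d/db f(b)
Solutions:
 f(b) = -sqrt(C1 + b^2)
 f(b) = sqrt(C1 + b^2)


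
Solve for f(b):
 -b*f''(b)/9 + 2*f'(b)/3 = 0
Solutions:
 f(b) = C1 + C2*b^7


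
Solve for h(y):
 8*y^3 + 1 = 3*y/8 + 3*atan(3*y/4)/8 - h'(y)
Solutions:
 h(y) = C1 - 2*y^4 + 3*y^2/16 + 3*y*atan(3*y/4)/8 - y - log(9*y^2 + 16)/4


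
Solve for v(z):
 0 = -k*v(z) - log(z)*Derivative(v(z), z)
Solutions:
 v(z) = C1*exp(-k*li(z))


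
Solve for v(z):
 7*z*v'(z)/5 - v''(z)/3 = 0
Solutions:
 v(z) = C1 + C2*erfi(sqrt(210)*z/10)


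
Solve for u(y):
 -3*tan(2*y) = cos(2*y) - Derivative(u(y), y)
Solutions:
 u(y) = C1 - 3*log(cos(2*y))/2 + sin(2*y)/2


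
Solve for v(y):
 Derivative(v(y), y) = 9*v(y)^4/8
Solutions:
 v(y) = 2*(-1/(C1 + 27*y))^(1/3)
 v(y) = (-1/(C1 + 9*y))^(1/3)*(-3^(2/3)/3 - 3^(1/6)*I)
 v(y) = (-1/(C1 + 9*y))^(1/3)*(-3^(2/3)/3 + 3^(1/6)*I)


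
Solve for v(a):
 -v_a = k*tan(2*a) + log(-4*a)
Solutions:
 v(a) = C1 - a*log(-a) - 2*a*log(2) + a + k*log(cos(2*a))/2


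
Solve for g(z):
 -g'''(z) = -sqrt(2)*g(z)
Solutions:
 g(z) = C3*exp(2^(1/6)*z) + (C1*sin(2^(1/6)*sqrt(3)*z/2) + C2*cos(2^(1/6)*sqrt(3)*z/2))*exp(-2^(1/6)*z/2)


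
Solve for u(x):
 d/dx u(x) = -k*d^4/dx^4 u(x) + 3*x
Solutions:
 u(x) = C1 + C2*exp(x*(-1/k)^(1/3)) + C3*exp(x*(-1/k)^(1/3)*(-1 + sqrt(3)*I)/2) + C4*exp(-x*(-1/k)^(1/3)*(1 + sqrt(3)*I)/2) + 3*x^2/2


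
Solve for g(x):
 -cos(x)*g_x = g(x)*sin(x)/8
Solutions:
 g(x) = C1*cos(x)^(1/8)


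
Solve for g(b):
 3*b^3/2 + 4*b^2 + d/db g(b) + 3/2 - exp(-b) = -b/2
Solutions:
 g(b) = C1 - 3*b^4/8 - 4*b^3/3 - b^2/4 - 3*b/2 - exp(-b)


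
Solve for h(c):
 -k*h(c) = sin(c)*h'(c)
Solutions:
 h(c) = C1*exp(k*(-log(cos(c) - 1) + log(cos(c) + 1))/2)


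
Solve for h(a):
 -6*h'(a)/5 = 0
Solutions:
 h(a) = C1


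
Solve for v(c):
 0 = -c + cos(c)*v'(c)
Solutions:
 v(c) = C1 + Integral(c/cos(c), c)


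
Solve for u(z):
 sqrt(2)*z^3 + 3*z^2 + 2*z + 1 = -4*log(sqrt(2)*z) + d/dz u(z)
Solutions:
 u(z) = C1 + sqrt(2)*z^4/4 + z^3 + z^2 + 4*z*log(z) - 3*z + z*log(4)


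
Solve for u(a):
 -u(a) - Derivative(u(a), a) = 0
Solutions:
 u(a) = C1*exp(-a)


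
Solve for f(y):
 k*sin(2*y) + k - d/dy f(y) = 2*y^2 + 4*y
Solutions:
 f(y) = C1 + k*y - k*cos(2*y)/2 - 2*y^3/3 - 2*y^2


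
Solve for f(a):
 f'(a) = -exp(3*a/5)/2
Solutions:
 f(a) = C1 - 5*exp(3*a/5)/6


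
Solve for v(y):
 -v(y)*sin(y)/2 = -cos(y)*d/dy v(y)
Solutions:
 v(y) = C1/sqrt(cos(y))


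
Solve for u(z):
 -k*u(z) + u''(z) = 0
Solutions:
 u(z) = C1*exp(-sqrt(k)*z) + C2*exp(sqrt(k)*z)


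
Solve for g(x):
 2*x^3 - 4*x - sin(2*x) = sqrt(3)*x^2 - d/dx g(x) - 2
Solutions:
 g(x) = C1 - x^4/2 + sqrt(3)*x^3/3 + 2*x^2 - 2*x - cos(2*x)/2


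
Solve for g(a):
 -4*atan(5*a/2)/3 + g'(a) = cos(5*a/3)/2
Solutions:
 g(a) = C1 + 4*a*atan(5*a/2)/3 - 4*log(25*a^2 + 4)/15 + 3*sin(5*a/3)/10


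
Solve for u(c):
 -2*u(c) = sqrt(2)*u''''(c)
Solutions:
 u(c) = (C1*sin(2^(5/8)*c/2) + C2*cos(2^(5/8)*c/2))*exp(-2^(5/8)*c/2) + (C3*sin(2^(5/8)*c/2) + C4*cos(2^(5/8)*c/2))*exp(2^(5/8)*c/2)


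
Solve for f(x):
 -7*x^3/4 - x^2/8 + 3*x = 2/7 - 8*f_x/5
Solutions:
 f(x) = C1 + 35*x^4/128 + 5*x^3/192 - 15*x^2/16 + 5*x/28


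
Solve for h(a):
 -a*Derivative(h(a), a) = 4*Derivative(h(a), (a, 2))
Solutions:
 h(a) = C1 + C2*erf(sqrt(2)*a/4)


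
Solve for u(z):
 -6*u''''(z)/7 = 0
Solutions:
 u(z) = C1 + C2*z + C3*z^2 + C4*z^3


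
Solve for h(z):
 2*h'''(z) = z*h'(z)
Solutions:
 h(z) = C1 + Integral(C2*airyai(2^(2/3)*z/2) + C3*airybi(2^(2/3)*z/2), z)


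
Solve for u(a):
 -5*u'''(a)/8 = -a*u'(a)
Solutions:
 u(a) = C1 + Integral(C2*airyai(2*5^(2/3)*a/5) + C3*airybi(2*5^(2/3)*a/5), a)


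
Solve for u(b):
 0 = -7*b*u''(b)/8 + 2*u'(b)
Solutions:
 u(b) = C1 + C2*b^(23/7)


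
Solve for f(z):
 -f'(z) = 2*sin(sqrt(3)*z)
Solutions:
 f(z) = C1 + 2*sqrt(3)*cos(sqrt(3)*z)/3


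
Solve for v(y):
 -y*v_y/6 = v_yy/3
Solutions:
 v(y) = C1 + C2*erf(y/2)


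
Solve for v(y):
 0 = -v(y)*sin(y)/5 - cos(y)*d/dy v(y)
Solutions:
 v(y) = C1*cos(y)^(1/5)


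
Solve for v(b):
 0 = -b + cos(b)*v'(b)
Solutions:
 v(b) = C1 + Integral(b/cos(b), b)


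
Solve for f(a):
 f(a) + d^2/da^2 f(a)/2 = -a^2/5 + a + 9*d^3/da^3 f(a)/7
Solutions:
 f(a) = C1*exp(a*(-7^(1/3)*(54*sqrt(26538) + 8797)^(1/3) - 7*7^(2/3)/(54*sqrt(26538) + 8797)^(1/3) + 14)/108)*sin(sqrt(3)*7^(1/3)*a*(-(54*sqrt(26538) + 8797)^(1/3) + 7*7^(1/3)/(54*sqrt(26538) + 8797)^(1/3))/108) + C2*exp(a*(-7^(1/3)*(54*sqrt(26538) + 8797)^(1/3) - 7*7^(2/3)/(54*sqrt(26538) + 8797)^(1/3) + 14)/108)*cos(sqrt(3)*7^(1/3)*a*(-(54*sqrt(26538) + 8797)^(1/3) + 7*7^(1/3)/(54*sqrt(26538) + 8797)^(1/3))/108) + C3*exp(a*(7*7^(2/3)/(54*sqrt(26538) + 8797)^(1/3) + 7 + 7^(1/3)*(54*sqrt(26538) + 8797)^(1/3))/54) - a^2/5 + a + 1/5


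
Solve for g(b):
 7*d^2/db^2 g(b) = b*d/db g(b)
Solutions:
 g(b) = C1 + C2*erfi(sqrt(14)*b/14)


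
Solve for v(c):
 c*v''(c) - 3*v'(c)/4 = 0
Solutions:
 v(c) = C1 + C2*c^(7/4)


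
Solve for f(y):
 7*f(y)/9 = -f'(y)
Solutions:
 f(y) = C1*exp(-7*y/9)


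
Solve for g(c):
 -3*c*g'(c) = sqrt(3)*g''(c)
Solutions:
 g(c) = C1 + C2*erf(sqrt(2)*3^(1/4)*c/2)


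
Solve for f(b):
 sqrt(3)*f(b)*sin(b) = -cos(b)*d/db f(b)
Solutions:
 f(b) = C1*cos(b)^(sqrt(3))


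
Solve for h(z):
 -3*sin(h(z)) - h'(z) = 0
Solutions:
 h(z) = -acos((-C1 - exp(6*z))/(C1 - exp(6*z))) + 2*pi
 h(z) = acos((-C1 - exp(6*z))/(C1 - exp(6*z)))


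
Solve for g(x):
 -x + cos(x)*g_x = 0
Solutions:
 g(x) = C1 + Integral(x/cos(x), x)


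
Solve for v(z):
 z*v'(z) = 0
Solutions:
 v(z) = C1


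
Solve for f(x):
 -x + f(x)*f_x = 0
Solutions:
 f(x) = -sqrt(C1 + x^2)
 f(x) = sqrt(C1 + x^2)


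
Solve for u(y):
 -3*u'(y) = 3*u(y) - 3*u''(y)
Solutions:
 u(y) = C1*exp(y*(1 - sqrt(5))/2) + C2*exp(y*(1 + sqrt(5))/2)


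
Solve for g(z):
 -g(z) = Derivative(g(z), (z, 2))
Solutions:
 g(z) = C1*sin(z) + C2*cos(z)


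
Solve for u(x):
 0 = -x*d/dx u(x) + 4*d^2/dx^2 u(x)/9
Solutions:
 u(x) = C1 + C2*erfi(3*sqrt(2)*x/4)


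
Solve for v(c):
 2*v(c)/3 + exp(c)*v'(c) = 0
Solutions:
 v(c) = C1*exp(2*exp(-c)/3)


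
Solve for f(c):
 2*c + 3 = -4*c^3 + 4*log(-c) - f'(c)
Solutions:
 f(c) = C1 - c^4 - c^2 + 4*c*log(-c) - 7*c


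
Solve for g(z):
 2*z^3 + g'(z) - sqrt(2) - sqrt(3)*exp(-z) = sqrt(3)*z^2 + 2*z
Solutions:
 g(z) = C1 - z^4/2 + sqrt(3)*z^3/3 + z^2 + sqrt(2)*z - sqrt(3)*exp(-z)


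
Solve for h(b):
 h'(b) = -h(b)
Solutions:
 h(b) = C1*exp(-b)


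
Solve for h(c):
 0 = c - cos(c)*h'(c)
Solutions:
 h(c) = C1 + Integral(c/cos(c), c)


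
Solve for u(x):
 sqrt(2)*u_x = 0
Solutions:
 u(x) = C1


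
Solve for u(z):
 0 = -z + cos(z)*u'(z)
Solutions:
 u(z) = C1 + Integral(z/cos(z), z)


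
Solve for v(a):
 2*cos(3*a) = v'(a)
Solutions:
 v(a) = C1 + 2*sin(3*a)/3


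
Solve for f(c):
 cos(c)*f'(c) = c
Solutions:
 f(c) = C1 + Integral(c/cos(c), c)


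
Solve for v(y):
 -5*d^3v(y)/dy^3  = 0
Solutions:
 v(y) = C1 + C2*y + C3*y^2


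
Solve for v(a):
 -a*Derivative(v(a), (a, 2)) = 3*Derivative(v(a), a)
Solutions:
 v(a) = C1 + C2/a^2


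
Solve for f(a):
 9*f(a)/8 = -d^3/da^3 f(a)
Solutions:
 f(a) = C3*exp(-3^(2/3)*a/2) + (C1*sin(3*3^(1/6)*a/4) + C2*cos(3*3^(1/6)*a/4))*exp(3^(2/3)*a/4)


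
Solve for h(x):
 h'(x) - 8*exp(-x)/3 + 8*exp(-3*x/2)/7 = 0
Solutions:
 h(x) = C1 - 8*exp(-x)/3 + 16*exp(-3*x/2)/21


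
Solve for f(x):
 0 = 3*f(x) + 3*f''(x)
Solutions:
 f(x) = C1*sin(x) + C2*cos(x)


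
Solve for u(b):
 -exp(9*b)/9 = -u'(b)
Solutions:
 u(b) = C1 + exp(9*b)/81


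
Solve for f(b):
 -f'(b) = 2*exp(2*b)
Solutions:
 f(b) = C1 - exp(2*b)


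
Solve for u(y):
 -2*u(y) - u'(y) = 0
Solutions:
 u(y) = C1*exp(-2*y)


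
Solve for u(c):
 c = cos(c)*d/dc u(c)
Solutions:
 u(c) = C1 + Integral(c/cos(c), c)


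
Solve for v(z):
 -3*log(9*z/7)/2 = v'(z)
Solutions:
 v(z) = C1 - 3*z*log(z)/2 - 3*z*log(3) + 3*z/2 + 3*z*log(7)/2


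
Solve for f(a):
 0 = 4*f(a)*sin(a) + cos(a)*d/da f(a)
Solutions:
 f(a) = C1*cos(a)^4


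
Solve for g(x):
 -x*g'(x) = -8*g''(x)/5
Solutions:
 g(x) = C1 + C2*erfi(sqrt(5)*x/4)


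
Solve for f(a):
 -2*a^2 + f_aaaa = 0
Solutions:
 f(a) = C1 + C2*a + C3*a^2 + C4*a^3 + a^6/180


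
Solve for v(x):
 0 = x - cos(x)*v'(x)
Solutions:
 v(x) = C1 + Integral(x/cos(x), x)


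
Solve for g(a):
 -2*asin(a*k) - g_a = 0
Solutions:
 g(a) = C1 - 2*Piecewise((a*asin(a*k) + sqrt(-a^2*k^2 + 1)/k, Ne(k, 0)), (0, True))


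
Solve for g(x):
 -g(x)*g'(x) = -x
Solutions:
 g(x) = -sqrt(C1 + x^2)
 g(x) = sqrt(C1 + x^2)


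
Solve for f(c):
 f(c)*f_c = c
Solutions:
 f(c) = -sqrt(C1 + c^2)
 f(c) = sqrt(C1 + c^2)


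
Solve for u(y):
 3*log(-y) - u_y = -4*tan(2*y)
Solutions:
 u(y) = C1 + 3*y*log(-y) - 3*y - 2*log(cos(2*y))


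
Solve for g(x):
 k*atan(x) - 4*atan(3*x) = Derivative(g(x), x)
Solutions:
 g(x) = C1 + k*(x*atan(x) - log(x^2 + 1)/2) - 4*x*atan(3*x) + 2*log(9*x^2 + 1)/3


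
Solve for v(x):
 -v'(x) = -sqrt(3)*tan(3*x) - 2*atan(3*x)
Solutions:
 v(x) = C1 + 2*x*atan(3*x) - log(9*x^2 + 1)/3 - sqrt(3)*log(cos(3*x))/3


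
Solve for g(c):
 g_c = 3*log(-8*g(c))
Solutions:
 -Integral(1/(log(-_y) + 3*log(2)), (_y, g(c)))/3 = C1 - c


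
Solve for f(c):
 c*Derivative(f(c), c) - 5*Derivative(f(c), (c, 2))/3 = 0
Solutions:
 f(c) = C1 + C2*erfi(sqrt(30)*c/10)


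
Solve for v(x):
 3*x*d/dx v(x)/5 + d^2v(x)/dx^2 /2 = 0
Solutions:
 v(x) = C1 + C2*erf(sqrt(15)*x/5)


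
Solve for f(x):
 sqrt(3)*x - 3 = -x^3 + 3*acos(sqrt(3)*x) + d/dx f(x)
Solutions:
 f(x) = C1 + x^4/4 + sqrt(3)*x^2/2 - 3*x*acos(sqrt(3)*x) - 3*x + sqrt(3)*sqrt(1 - 3*x^2)


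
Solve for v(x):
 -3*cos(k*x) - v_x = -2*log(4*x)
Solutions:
 v(x) = C1 + 2*x*log(x) - 2*x + 4*x*log(2) - 3*Piecewise((sin(k*x)/k, Ne(k, 0)), (x, True))


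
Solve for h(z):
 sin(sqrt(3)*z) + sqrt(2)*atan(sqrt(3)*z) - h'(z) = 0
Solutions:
 h(z) = C1 + sqrt(2)*(z*atan(sqrt(3)*z) - sqrt(3)*log(3*z^2 + 1)/6) - sqrt(3)*cos(sqrt(3)*z)/3


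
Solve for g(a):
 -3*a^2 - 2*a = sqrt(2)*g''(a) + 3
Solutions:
 g(a) = C1 + C2*a - sqrt(2)*a^4/8 - sqrt(2)*a^3/6 - 3*sqrt(2)*a^2/4


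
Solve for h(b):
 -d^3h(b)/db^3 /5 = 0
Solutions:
 h(b) = C1 + C2*b + C3*b^2


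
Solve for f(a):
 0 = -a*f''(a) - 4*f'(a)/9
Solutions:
 f(a) = C1 + C2*a^(5/9)


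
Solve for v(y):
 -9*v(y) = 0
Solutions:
 v(y) = 0


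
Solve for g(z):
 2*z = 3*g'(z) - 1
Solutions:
 g(z) = C1 + z^2/3 + z/3


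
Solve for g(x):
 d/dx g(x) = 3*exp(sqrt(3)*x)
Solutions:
 g(x) = C1 + sqrt(3)*exp(sqrt(3)*x)


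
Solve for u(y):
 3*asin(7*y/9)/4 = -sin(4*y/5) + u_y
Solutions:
 u(y) = C1 + 3*y*asin(7*y/9)/4 + 3*sqrt(81 - 49*y^2)/28 - 5*cos(4*y/5)/4


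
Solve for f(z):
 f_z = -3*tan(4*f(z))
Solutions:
 f(z) = -asin(C1*exp(-12*z))/4 + pi/4
 f(z) = asin(C1*exp(-12*z))/4


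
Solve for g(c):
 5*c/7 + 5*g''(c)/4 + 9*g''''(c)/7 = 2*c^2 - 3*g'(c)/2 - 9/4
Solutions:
 g(c) = C1 + C2*exp(-21^(1/3)*c*(-(162 + sqrt(28869))^(1/3) + 5*21^(1/3)/(162 + sqrt(28869))^(1/3))/36)*sin(3^(1/6)*7^(1/3)*c*(15*7^(1/3)/(162 + sqrt(28869))^(1/3) + 3^(2/3)*(162 + sqrt(28869))^(1/3))/36) + C3*exp(-21^(1/3)*c*(-(162 + sqrt(28869))^(1/3) + 5*21^(1/3)/(162 + sqrt(28869))^(1/3))/36)*cos(3^(1/6)*7^(1/3)*c*(15*7^(1/3)/(162 + sqrt(28869))^(1/3) + 3^(2/3)*(162 + sqrt(28869))^(1/3))/36) + C4*exp(21^(1/3)*c*(-(162 + sqrt(28869))^(1/3) + 5*21^(1/3)/(162 + sqrt(28869))^(1/3))/18) + 4*c^3/9 - 85*c^2/63 + 283*c/378


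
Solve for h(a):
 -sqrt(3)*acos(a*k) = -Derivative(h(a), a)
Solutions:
 h(a) = C1 + sqrt(3)*Piecewise((a*acos(a*k) - sqrt(-a^2*k^2 + 1)/k, Ne(k, 0)), (pi*a/2, True))


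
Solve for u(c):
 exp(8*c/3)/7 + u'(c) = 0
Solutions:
 u(c) = C1 - 3*exp(8*c/3)/56


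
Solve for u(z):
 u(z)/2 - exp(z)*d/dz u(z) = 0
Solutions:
 u(z) = C1*exp(-exp(-z)/2)


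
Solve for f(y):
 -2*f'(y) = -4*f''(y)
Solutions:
 f(y) = C1 + C2*exp(y/2)


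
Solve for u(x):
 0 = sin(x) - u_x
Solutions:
 u(x) = C1 - cos(x)


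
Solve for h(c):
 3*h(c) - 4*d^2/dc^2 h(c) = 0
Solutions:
 h(c) = C1*exp(-sqrt(3)*c/2) + C2*exp(sqrt(3)*c/2)


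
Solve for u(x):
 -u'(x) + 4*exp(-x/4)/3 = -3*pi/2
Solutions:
 u(x) = C1 + 3*pi*x/2 - 16*exp(-x/4)/3


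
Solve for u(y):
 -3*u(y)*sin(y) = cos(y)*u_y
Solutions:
 u(y) = C1*cos(y)^3


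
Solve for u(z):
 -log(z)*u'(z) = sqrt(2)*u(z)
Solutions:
 u(z) = C1*exp(-sqrt(2)*li(z))


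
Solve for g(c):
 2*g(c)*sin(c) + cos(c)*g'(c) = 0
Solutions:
 g(c) = C1*cos(c)^2


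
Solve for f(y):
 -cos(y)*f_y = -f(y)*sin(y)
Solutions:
 f(y) = C1/cos(y)


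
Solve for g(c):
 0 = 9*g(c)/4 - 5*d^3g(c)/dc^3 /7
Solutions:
 g(c) = C3*exp(3150^(1/3)*c/10) + (C1*sin(3*3^(1/6)*350^(1/3)*c/20) + C2*cos(3*3^(1/6)*350^(1/3)*c/20))*exp(-3150^(1/3)*c/20)


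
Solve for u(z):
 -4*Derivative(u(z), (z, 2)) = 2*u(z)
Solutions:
 u(z) = C1*sin(sqrt(2)*z/2) + C2*cos(sqrt(2)*z/2)


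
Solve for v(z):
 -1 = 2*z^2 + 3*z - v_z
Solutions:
 v(z) = C1 + 2*z^3/3 + 3*z^2/2 + z


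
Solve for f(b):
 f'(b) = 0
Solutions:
 f(b) = C1


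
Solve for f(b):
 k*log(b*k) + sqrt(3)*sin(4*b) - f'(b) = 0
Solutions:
 f(b) = C1 + b*k*(log(b*k) - 1) - sqrt(3)*cos(4*b)/4


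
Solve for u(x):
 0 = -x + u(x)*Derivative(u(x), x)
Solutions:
 u(x) = -sqrt(C1 + x^2)
 u(x) = sqrt(C1 + x^2)


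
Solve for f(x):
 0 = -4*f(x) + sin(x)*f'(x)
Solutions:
 f(x) = C1*(cos(x)^2 - 2*cos(x) + 1)/(cos(x)^2 + 2*cos(x) + 1)


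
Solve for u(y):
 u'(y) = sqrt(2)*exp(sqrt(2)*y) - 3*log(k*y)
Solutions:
 u(y) = C1 - 3*y*log(k*y) + 3*y + exp(sqrt(2)*y)


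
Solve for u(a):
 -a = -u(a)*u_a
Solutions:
 u(a) = -sqrt(C1 + a^2)
 u(a) = sqrt(C1 + a^2)


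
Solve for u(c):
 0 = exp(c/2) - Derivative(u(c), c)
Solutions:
 u(c) = C1 + 2*exp(c/2)


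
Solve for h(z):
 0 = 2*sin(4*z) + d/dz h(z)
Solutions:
 h(z) = C1 + cos(4*z)/2


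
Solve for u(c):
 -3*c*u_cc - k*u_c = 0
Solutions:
 u(c) = C1 + c^(1 - re(k)/3)*(C2*sin(log(c)*Abs(im(k))/3) + C3*cos(log(c)*im(k)/3))


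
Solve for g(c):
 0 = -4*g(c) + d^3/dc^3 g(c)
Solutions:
 g(c) = C3*exp(2^(2/3)*c) + (C1*sin(2^(2/3)*sqrt(3)*c/2) + C2*cos(2^(2/3)*sqrt(3)*c/2))*exp(-2^(2/3)*c/2)


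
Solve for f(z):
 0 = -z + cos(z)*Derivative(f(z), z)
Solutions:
 f(z) = C1 + Integral(z/cos(z), z)


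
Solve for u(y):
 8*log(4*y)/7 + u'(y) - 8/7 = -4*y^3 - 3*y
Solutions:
 u(y) = C1 - y^4 - 3*y^2/2 - 8*y*log(y)/7 - 16*y*log(2)/7 + 16*y/7


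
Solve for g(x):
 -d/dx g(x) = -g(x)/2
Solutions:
 g(x) = C1*exp(x/2)


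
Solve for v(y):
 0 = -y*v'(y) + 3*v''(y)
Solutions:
 v(y) = C1 + C2*erfi(sqrt(6)*y/6)


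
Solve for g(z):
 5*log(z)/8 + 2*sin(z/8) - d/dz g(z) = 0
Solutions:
 g(z) = C1 + 5*z*log(z)/8 - 5*z/8 - 16*cos(z/8)


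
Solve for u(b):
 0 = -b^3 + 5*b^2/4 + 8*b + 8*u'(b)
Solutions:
 u(b) = C1 + b^4/32 - 5*b^3/96 - b^2/2


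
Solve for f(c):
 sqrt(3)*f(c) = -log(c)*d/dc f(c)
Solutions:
 f(c) = C1*exp(-sqrt(3)*li(c))


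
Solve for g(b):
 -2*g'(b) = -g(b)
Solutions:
 g(b) = C1*exp(b/2)


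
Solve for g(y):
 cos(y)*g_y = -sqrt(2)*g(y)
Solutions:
 g(y) = C1*(sin(y) - 1)^(sqrt(2)/2)/(sin(y) + 1)^(sqrt(2)/2)


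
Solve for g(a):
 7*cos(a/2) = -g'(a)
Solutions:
 g(a) = C1 - 14*sin(a/2)


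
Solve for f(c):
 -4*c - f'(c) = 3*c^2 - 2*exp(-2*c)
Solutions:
 f(c) = C1 - c^3 - 2*c^2 - exp(-2*c)


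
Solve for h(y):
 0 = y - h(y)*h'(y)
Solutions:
 h(y) = -sqrt(C1 + y^2)
 h(y) = sqrt(C1 + y^2)


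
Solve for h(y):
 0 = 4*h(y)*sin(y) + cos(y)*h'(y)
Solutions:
 h(y) = C1*cos(y)^4


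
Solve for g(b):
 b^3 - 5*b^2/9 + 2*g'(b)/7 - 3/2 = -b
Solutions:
 g(b) = C1 - 7*b^4/8 + 35*b^3/54 - 7*b^2/4 + 21*b/4


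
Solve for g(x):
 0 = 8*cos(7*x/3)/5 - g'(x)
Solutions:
 g(x) = C1 + 24*sin(7*x/3)/35


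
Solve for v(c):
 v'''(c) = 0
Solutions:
 v(c) = C1 + C2*c + C3*c^2


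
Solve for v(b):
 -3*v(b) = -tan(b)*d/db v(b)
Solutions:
 v(b) = C1*sin(b)^3


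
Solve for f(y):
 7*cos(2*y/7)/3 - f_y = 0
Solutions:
 f(y) = C1 + 49*sin(2*y/7)/6


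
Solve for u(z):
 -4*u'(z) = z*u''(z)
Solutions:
 u(z) = C1 + C2/z^3


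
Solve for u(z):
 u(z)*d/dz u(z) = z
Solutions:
 u(z) = -sqrt(C1 + z^2)
 u(z) = sqrt(C1 + z^2)


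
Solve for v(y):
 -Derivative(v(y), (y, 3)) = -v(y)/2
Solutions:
 v(y) = C3*exp(2^(2/3)*y/2) + (C1*sin(2^(2/3)*sqrt(3)*y/4) + C2*cos(2^(2/3)*sqrt(3)*y/4))*exp(-2^(2/3)*y/4)


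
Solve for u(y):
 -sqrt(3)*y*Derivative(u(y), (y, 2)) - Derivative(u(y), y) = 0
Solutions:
 u(y) = C1 + C2*y^(1 - sqrt(3)/3)


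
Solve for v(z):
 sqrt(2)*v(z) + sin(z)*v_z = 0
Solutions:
 v(z) = C1*(cos(z) + 1)^(sqrt(2)/2)/(cos(z) - 1)^(sqrt(2)/2)


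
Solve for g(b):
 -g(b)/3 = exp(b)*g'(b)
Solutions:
 g(b) = C1*exp(exp(-b)/3)


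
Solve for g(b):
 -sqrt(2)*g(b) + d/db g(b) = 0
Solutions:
 g(b) = C1*exp(sqrt(2)*b)


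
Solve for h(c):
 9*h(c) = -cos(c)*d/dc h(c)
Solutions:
 h(c) = C1*sqrt(sin(c) - 1)*(sin(c)^4 - 4*sin(c)^3 + 6*sin(c)^2 - 4*sin(c) + 1)/(sqrt(sin(c) + 1)*(sin(c)^4 + 4*sin(c)^3 + 6*sin(c)^2 + 4*sin(c) + 1))


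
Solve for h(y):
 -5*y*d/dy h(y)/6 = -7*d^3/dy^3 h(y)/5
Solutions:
 h(y) = C1 + Integral(C2*airyai(210^(2/3)*y/42) + C3*airybi(210^(2/3)*y/42), y)


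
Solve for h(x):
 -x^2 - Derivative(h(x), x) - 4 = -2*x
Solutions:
 h(x) = C1 - x^3/3 + x^2 - 4*x


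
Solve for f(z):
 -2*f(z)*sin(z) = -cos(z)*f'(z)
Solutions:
 f(z) = C1/cos(z)^2


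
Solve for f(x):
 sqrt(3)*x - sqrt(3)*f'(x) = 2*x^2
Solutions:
 f(x) = C1 - 2*sqrt(3)*x^3/9 + x^2/2


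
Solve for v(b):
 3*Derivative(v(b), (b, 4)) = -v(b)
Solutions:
 v(b) = (C1*sin(sqrt(2)*3^(3/4)*b/6) + C2*cos(sqrt(2)*3^(3/4)*b/6))*exp(-sqrt(2)*3^(3/4)*b/6) + (C3*sin(sqrt(2)*3^(3/4)*b/6) + C4*cos(sqrt(2)*3^(3/4)*b/6))*exp(sqrt(2)*3^(3/4)*b/6)


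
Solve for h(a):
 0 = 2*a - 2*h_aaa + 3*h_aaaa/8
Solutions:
 h(a) = C1 + C2*a + C3*a^2 + C4*exp(16*a/3) + a^4/24 + a^3/32


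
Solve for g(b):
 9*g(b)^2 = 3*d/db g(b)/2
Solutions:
 g(b) = -1/(C1 + 6*b)


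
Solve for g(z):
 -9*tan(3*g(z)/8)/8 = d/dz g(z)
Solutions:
 g(z) = -8*asin(C1*exp(-27*z/64))/3 + 8*pi/3
 g(z) = 8*asin(C1*exp(-27*z/64))/3


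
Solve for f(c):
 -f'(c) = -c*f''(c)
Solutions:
 f(c) = C1 + C2*c^2


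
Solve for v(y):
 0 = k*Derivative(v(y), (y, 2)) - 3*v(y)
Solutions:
 v(y) = C1*exp(-sqrt(3)*y*sqrt(1/k)) + C2*exp(sqrt(3)*y*sqrt(1/k))


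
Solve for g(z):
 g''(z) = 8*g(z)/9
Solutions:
 g(z) = C1*exp(-2*sqrt(2)*z/3) + C2*exp(2*sqrt(2)*z/3)


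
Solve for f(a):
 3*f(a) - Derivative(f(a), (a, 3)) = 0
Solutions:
 f(a) = C3*exp(3^(1/3)*a) + (C1*sin(3^(5/6)*a/2) + C2*cos(3^(5/6)*a/2))*exp(-3^(1/3)*a/2)


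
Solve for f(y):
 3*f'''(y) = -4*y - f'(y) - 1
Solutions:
 f(y) = C1 + C2*sin(sqrt(3)*y/3) + C3*cos(sqrt(3)*y/3) - 2*y^2 - y


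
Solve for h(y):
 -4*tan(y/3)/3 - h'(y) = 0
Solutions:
 h(y) = C1 + 4*log(cos(y/3))


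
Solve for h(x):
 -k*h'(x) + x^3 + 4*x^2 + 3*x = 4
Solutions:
 h(x) = C1 + x^4/(4*k) + 4*x^3/(3*k) + 3*x^2/(2*k) - 4*x/k


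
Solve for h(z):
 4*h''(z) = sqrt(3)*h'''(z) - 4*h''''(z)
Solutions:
 h(z) = C1 + C2*z + (C3*sin(sqrt(61)*z/8) + C4*cos(sqrt(61)*z/8))*exp(sqrt(3)*z/8)


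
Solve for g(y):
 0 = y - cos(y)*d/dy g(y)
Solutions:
 g(y) = C1 + Integral(y/cos(y), y)


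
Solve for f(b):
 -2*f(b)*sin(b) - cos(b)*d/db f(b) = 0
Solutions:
 f(b) = C1*cos(b)^2


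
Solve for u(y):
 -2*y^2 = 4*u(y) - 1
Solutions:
 u(y) = 1/4 - y^2/2


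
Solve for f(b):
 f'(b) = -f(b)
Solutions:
 f(b) = C1*exp(-b)


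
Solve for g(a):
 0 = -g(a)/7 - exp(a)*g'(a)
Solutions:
 g(a) = C1*exp(exp(-a)/7)


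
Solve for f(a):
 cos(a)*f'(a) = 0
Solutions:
 f(a) = C1


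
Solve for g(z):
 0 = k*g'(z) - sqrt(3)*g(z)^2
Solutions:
 g(z) = -k/(C1*k + sqrt(3)*z)


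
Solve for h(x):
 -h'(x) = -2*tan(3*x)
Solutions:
 h(x) = C1 - 2*log(cos(3*x))/3


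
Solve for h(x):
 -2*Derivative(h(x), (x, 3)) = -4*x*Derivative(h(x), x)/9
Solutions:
 h(x) = C1 + Integral(C2*airyai(6^(1/3)*x/3) + C3*airybi(6^(1/3)*x/3), x)


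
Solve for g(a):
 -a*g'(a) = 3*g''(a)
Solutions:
 g(a) = C1 + C2*erf(sqrt(6)*a/6)


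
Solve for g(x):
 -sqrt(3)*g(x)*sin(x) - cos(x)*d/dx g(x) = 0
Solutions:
 g(x) = C1*cos(x)^(sqrt(3))


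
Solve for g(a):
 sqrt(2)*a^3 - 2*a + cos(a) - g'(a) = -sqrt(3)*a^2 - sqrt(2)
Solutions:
 g(a) = C1 + sqrt(2)*a^4/4 + sqrt(3)*a^3/3 - a^2 + sqrt(2)*a + sin(a)


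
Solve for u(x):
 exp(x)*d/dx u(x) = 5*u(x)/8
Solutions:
 u(x) = C1*exp(-5*exp(-x)/8)


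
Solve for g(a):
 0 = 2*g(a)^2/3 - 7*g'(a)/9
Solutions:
 g(a) = -7/(C1 + 6*a)


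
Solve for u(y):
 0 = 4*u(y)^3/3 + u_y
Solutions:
 u(y) = -sqrt(6)*sqrt(-1/(C1 - 4*y))/2
 u(y) = sqrt(6)*sqrt(-1/(C1 - 4*y))/2


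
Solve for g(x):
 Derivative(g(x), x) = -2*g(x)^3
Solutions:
 g(x) = -sqrt(2)*sqrt(-1/(C1 - 2*x))/2
 g(x) = sqrt(2)*sqrt(-1/(C1 - 2*x))/2


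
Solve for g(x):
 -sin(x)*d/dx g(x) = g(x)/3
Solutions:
 g(x) = C1*(cos(x) + 1)^(1/6)/(cos(x) - 1)^(1/6)


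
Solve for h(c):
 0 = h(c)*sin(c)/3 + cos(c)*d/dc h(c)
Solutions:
 h(c) = C1*cos(c)^(1/3)


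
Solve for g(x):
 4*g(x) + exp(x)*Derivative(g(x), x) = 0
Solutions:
 g(x) = C1*exp(4*exp(-x))


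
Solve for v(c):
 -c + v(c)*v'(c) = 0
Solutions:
 v(c) = -sqrt(C1 + c^2)
 v(c) = sqrt(C1 + c^2)


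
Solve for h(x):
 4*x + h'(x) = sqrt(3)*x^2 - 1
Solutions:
 h(x) = C1 + sqrt(3)*x^3/3 - 2*x^2 - x


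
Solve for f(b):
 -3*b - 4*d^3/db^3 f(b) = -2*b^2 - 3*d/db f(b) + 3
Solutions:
 f(b) = C1 + C2*exp(-sqrt(3)*b/2) + C3*exp(sqrt(3)*b/2) - 2*b^3/9 + b^2/2 - 7*b/9


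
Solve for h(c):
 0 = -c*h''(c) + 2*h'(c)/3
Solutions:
 h(c) = C1 + C2*c^(5/3)


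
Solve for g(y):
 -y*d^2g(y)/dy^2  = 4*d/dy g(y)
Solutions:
 g(y) = C1 + C2/y^3


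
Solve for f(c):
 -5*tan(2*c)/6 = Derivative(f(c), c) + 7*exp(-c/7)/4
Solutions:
 f(c) = C1 - 5*log(tan(2*c)^2 + 1)/24 + 49*exp(-c/7)/4


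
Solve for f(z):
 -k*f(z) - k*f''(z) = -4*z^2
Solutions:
 f(z) = C1*exp(-I*z) + C2*exp(I*z) + 4*z^2/k - 8/k


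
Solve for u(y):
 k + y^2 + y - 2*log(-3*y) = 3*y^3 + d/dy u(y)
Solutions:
 u(y) = C1 - 3*y^4/4 + y^3/3 + y^2/2 + y*(k - 2*log(3) + 2) - 2*y*log(-y)


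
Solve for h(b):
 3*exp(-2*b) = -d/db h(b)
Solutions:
 h(b) = C1 + 3*exp(-2*b)/2


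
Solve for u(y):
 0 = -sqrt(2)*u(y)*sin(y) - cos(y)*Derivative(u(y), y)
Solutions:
 u(y) = C1*cos(y)^(sqrt(2))


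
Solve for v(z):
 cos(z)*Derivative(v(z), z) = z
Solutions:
 v(z) = C1 + Integral(z/cos(z), z)


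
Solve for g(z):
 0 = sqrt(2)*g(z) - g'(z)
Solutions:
 g(z) = C1*exp(sqrt(2)*z)


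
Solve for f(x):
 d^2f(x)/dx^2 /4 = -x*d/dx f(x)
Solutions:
 f(x) = C1 + C2*erf(sqrt(2)*x)


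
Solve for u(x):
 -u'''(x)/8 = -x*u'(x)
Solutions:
 u(x) = C1 + Integral(C2*airyai(2*x) + C3*airybi(2*x), x)


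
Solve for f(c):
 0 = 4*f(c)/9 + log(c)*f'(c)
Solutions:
 f(c) = C1*exp(-4*li(c)/9)


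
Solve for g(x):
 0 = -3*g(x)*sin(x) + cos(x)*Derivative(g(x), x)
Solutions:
 g(x) = C1/cos(x)^3


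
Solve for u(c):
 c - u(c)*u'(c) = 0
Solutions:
 u(c) = -sqrt(C1 + c^2)
 u(c) = sqrt(C1 + c^2)


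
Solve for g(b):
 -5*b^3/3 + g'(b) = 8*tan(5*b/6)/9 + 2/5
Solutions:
 g(b) = C1 + 5*b^4/12 + 2*b/5 - 16*log(cos(5*b/6))/15


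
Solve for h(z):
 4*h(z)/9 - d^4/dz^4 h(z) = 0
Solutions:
 h(z) = C1*exp(-sqrt(6)*z/3) + C2*exp(sqrt(6)*z/3) + C3*sin(sqrt(6)*z/3) + C4*cos(sqrt(6)*z/3)


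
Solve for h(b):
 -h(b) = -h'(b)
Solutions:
 h(b) = C1*exp(b)


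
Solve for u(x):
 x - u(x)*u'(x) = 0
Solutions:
 u(x) = -sqrt(C1 + x^2)
 u(x) = sqrt(C1 + x^2)


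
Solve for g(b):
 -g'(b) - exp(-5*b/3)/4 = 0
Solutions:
 g(b) = C1 + 3*exp(-5*b/3)/20


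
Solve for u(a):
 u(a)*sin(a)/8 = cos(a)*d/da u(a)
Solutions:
 u(a) = C1/cos(a)^(1/8)


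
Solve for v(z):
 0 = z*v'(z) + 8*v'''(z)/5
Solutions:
 v(z) = C1 + Integral(C2*airyai(-5^(1/3)*z/2) + C3*airybi(-5^(1/3)*z/2), z)


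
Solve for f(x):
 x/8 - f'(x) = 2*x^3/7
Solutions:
 f(x) = C1 - x^4/14 + x^2/16


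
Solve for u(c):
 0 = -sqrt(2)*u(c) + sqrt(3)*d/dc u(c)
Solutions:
 u(c) = C1*exp(sqrt(6)*c/3)


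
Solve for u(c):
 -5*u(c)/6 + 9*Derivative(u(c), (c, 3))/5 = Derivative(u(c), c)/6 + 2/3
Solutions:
 u(c) = C1*exp(-10^(1/3)*c*(10^(1/3)/(sqrt(18215) + 135)^(1/3) + (sqrt(18215) + 135)^(1/3))/36)*sin(10^(1/3)*sqrt(3)*c*(-(sqrt(18215) + 135)^(1/3) + 10^(1/3)/(sqrt(18215) + 135)^(1/3))/36) + C2*exp(-10^(1/3)*c*(10^(1/3)/(sqrt(18215) + 135)^(1/3) + (sqrt(18215) + 135)^(1/3))/36)*cos(10^(1/3)*sqrt(3)*c*(-(sqrt(18215) + 135)^(1/3) + 10^(1/3)/(sqrt(18215) + 135)^(1/3))/36) + C3*exp(10^(1/3)*c*(10^(1/3)/(sqrt(18215) + 135)^(1/3) + (sqrt(18215) + 135)^(1/3))/18) - 4/5


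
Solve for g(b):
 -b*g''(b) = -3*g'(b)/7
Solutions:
 g(b) = C1 + C2*b^(10/7)


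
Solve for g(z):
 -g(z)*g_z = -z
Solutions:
 g(z) = -sqrt(C1 + z^2)
 g(z) = sqrt(C1 + z^2)


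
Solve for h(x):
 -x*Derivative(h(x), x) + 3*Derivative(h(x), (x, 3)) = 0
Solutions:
 h(x) = C1 + Integral(C2*airyai(3^(2/3)*x/3) + C3*airybi(3^(2/3)*x/3), x)


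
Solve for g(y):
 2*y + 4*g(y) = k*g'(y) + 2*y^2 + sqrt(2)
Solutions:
 g(y) = C1*exp(4*y/k) + k^2/16 + k*y/4 - k/8 + y^2/2 - y/2 + sqrt(2)/4


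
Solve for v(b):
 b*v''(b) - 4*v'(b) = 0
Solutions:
 v(b) = C1 + C2*b^5


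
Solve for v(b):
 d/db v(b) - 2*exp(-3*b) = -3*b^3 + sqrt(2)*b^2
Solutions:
 v(b) = C1 - 3*b^4/4 + sqrt(2)*b^3/3 - 2*exp(-3*b)/3


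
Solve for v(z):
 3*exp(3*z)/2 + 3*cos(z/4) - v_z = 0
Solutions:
 v(z) = C1 + exp(3*z)/2 + 12*sin(z/4)


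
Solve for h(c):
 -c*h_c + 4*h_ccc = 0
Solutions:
 h(c) = C1 + Integral(C2*airyai(2^(1/3)*c/2) + C3*airybi(2^(1/3)*c/2), c)


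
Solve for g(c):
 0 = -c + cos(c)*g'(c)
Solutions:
 g(c) = C1 + Integral(c/cos(c), c)


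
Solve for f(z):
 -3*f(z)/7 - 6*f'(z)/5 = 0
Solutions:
 f(z) = C1*exp(-5*z/14)


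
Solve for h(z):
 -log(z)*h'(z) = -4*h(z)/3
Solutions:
 h(z) = C1*exp(4*li(z)/3)


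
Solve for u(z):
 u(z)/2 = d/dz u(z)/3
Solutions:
 u(z) = C1*exp(3*z/2)


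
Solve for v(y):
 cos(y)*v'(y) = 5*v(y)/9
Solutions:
 v(y) = C1*(sin(y) + 1)^(5/18)/(sin(y) - 1)^(5/18)


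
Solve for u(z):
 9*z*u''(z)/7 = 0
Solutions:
 u(z) = C1 + C2*z


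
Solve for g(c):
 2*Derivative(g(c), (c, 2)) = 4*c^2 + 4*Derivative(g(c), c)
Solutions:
 g(c) = C1 + C2*exp(2*c) - c^3/3 - c^2/2 - c/2


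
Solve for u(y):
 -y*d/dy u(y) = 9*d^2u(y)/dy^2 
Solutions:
 u(y) = C1 + C2*erf(sqrt(2)*y/6)


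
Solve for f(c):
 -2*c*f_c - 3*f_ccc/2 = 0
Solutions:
 f(c) = C1 + Integral(C2*airyai(-6^(2/3)*c/3) + C3*airybi(-6^(2/3)*c/3), c)


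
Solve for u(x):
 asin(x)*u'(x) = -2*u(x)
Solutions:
 u(x) = C1*exp(-2*Integral(1/asin(x), x))


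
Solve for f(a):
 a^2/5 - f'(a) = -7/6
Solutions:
 f(a) = C1 + a^3/15 + 7*a/6


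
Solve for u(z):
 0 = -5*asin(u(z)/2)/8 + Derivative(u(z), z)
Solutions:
 Integral(1/asin(_y/2), (_y, u(z))) = C1 + 5*z/8


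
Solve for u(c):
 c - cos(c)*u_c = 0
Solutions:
 u(c) = C1 + Integral(c/cos(c), c)


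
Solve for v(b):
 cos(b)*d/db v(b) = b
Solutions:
 v(b) = C1 + Integral(b/cos(b), b)


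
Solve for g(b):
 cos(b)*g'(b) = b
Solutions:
 g(b) = C1 + Integral(b/cos(b), b)


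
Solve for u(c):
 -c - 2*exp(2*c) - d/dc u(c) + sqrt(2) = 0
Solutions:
 u(c) = C1 - c^2/2 + sqrt(2)*c - exp(2*c)


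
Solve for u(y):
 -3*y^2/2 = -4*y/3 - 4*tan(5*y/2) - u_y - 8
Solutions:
 u(y) = C1 + y^3/2 - 2*y^2/3 - 8*y + 8*log(cos(5*y/2))/5


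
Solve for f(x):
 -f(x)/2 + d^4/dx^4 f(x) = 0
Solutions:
 f(x) = C1*exp(-2^(3/4)*x/2) + C2*exp(2^(3/4)*x/2) + C3*sin(2^(3/4)*x/2) + C4*cos(2^(3/4)*x/2)


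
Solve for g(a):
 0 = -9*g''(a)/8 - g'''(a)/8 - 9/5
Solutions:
 g(a) = C1 + C2*a + C3*exp(-9*a) - 4*a^2/5


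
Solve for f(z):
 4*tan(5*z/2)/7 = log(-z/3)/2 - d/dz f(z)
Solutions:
 f(z) = C1 + z*log(-z)/2 - z*log(3)/2 - z/2 + 8*log(cos(5*z/2))/35


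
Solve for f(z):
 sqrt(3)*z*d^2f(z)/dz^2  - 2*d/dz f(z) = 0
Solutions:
 f(z) = C1 + C2*z^(1 + 2*sqrt(3)/3)


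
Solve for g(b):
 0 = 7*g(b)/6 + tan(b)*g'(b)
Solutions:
 g(b) = C1/sin(b)^(7/6)


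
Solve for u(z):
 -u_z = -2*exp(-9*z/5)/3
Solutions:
 u(z) = C1 - 10*exp(-9*z/5)/27


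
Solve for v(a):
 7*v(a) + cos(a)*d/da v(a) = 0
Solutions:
 v(a) = C1*sqrt(sin(a) - 1)*(sin(a)^3 - 3*sin(a)^2 + 3*sin(a) - 1)/(sqrt(sin(a) + 1)*(sin(a)^3 + 3*sin(a)^2 + 3*sin(a) + 1))


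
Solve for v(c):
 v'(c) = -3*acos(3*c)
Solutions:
 v(c) = C1 - 3*c*acos(3*c) + sqrt(1 - 9*c^2)


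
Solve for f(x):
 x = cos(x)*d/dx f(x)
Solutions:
 f(x) = C1 + Integral(x/cos(x), x)


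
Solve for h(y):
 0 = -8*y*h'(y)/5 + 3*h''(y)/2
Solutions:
 h(y) = C1 + C2*erfi(2*sqrt(30)*y/15)


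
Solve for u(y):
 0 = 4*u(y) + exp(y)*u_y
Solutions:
 u(y) = C1*exp(4*exp(-y))


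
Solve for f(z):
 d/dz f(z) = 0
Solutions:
 f(z) = C1


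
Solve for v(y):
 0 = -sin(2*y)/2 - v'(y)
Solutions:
 v(y) = C1 + cos(2*y)/4


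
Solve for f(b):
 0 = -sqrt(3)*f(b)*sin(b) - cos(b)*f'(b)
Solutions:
 f(b) = C1*cos(b)^(sqrt(3))


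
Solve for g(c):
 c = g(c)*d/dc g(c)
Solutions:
 g(c) = -sqrt(C1 + c^2)
 g(c) = sqrt(C1 + c^2)


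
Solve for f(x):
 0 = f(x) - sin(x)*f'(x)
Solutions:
 f(x) = C1*sqrt(cos(x) - 1)/sqrt(cos(x) + 1)


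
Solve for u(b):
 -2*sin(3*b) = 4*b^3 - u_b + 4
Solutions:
 u(b) = C1 + b^4 + 4*b - 2*cos(3*b)/3
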